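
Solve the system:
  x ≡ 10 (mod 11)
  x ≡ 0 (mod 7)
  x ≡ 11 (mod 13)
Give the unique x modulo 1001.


Moduli 11, 7, 13 are pairwise coprime; by CRT there is a unique solution modulo M = 11 · 7 · 13 = 1001.
Solve pairwise, accumulating the modulus:
  Start with x ≡ 10 (mod 11).
  Combine with x ≡ 0 (mod 7): since gcd(11, 7) = 1, we get a unique residue mod 77.
    Write x = 10 + 11·t and substitute into x ≡ 0 (mod 7): 11·t ≡ 0 − 10 = -10 (mod 7).
    Reduce coefficients mod 7: 4·t ≡ 4 (mod 7).
    The inverse of 4 mod 7 is 2 (since 4·2 = 8 = 1·7 + 1), so t ≡ 2·4 = 8 ≡ 1 (mod 7).
    Then x = 10 + 11·1 = 21, valid modulo lcm(11, 7) = 77: x ≡ 21 (mod 77).
  Combine with x ≡ 11 (mod 13): since gcd(77, 13) = 1, we get a unique residue mod 1001.
    Write x = 21 + 77·t and substitute into x ≡ 11 (mod 13): 77·t ≡ 11 − 21 = -10 (mod 13).
    Reduce coefficients mod 13: 12·t ≡ 3 (mod 13).
    The inverse of 12 mod 13 is 12 (since 12·12 = 144 = 11·13 + 1), so t ≡ 12·3 = 36 ≡ 10 (mod 13).
    Then x = 21 + 77·10 = 791, valid modulo lcm(77, 13) = 1001: x ≡ 791 (mod 1001).
Verify: 791 mod 11 = 10 ✓, 791 mod 7 = 0 ✓, 791 mod 13 = 11 ✓.

x ≡ 791 (mod 1001).


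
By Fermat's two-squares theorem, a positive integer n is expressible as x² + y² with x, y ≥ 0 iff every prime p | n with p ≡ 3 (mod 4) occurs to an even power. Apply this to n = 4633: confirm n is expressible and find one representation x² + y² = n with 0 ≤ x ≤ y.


Step 1: Factor n = 4633 = 41 · 113.
Step 2: Check the mod-4 condition on each prime factor: 41 ≡ 1 (mod 4), exponent 1; 113 ≡ 1 (mod 4), exponent 1.
All primes ≡ 3 (mod 4) appear to even exponent (or don't appear), so by the two-squares theorem n IS expressible as a sum of two squares.
Step 3: Build a representation. Here n = 41 · 113 is a product of primes ≡ 1 (mod 4). Each prime p ≡ 1 (mod 4) is itself a sum of two squares; find a² by testing p − a² for a perfect square:
  41: 41 − 1² = 40, 41 − 2² = 37, 41 − 3² = 32, 41 − 4² = 25 = 5² ⇒ 41 = 4² + 5².
  113: 113 − 1² = 112, 113 − 2² = 109, 113 − 3² = 104, 113 − 4² = 97, 113 − 5² = 88, 113 − 6² = 77, 113 − 7² = 64 = 8² ⇒ 113 = 7² + 8².
  Combine using the Brahmagupta–Fibonacci identity (a² + b²)(c² + d²) = (ac − bd)² + (ad + bc)² = (ac + bd)² + (ad − bc)²:
  41 · 113 = 4633: from (4² + 5²)(7² + 8²), take (4·7 − 5·8, 4·8 + 5·7) = (28 − 40, 32 + 35) = (-12, 67); dropping signs (only squares matter) gives (12, 67); check 12² + 67² = 144 + 4489 = 4633 ✓.
Step 4: Order so x ≤ y and verify: 12² + 67² = 144 + 4489 = 4633 = n. ✓

n = 4633 = 12² + 67² (one valid representation with x ≤ y).


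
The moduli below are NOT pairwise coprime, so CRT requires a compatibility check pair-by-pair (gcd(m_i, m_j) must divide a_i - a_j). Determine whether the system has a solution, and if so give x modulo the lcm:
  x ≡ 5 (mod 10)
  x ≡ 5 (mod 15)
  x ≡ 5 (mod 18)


Moduli 10, 15, 18 are not pairwise coprime, so CRT works modulo lcm(m_i) when all pairwise compatibility conditions hold.
Pairwise compatibility: gcd(m_i, m_j) must divide a_i - a_j for every pair.
Merge one congruence at a time:
  Start: x ≡ 5 (mod 10).
  Combine with x ≡ 5 (mod 15): gcd(10, 15) = 5; 5 - 5 = 0, which IS divisible by 5, so compatible.
    Write x = 5 + 10·t and substitute into x ≡ 5 (mod 15): 10·t ≡ 5 − 5 = 0 (mod 15).
    Divide the congruence (and modulus) by g = 5: 2·t ≡ 0 (mod 3).
    The inverse of 2 mod 3 is 2 (since 2·2 = 4 = 1·3 + 1), so t ≡ 2·0 = 0 ≡ 0 (mod 3).
    Then x = 5 + 10·0 = 5, valid modulo lcm(10, 15) = 30: x ≡ 5 (mod 30).
  Combine with x ≡ 5 (mod 18): gcd(30, 18) = 6; 5 - 5 = 0, which IS divisible by 6, so compatible.
    Write x = 5 + 30·t and substitute into x ≡ 5 (mod 18): 30·t ≡ 5 − 5 = 0 (mod 18).
    Divide the congruence (and modulus) by g = 6: 5·t ≡ 0 (mod 3).
    Reduce coefficients mod 3: 2·t ≡ 0 (mod 3).
    The inverse of 2 mod 3 is 2 (since 2·2 = 4 = 1·3 + 1), so t ≡ 2·0 = 0 ≡ 0 (mod 3).
    Then x = 5 + 30·0 = 5, valid modulo lcm(30, 18) = 90: x ≡ 5 (mod 90).
Verify: 5 mod 10 = 5, 5 mod 15 = 5, 5 mod 18 = 5.

x ≡ 5 (mod 90).


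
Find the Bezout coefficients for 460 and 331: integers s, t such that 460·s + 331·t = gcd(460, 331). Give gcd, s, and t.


Euclidean algorithm on (460, 331) — divide until remainder is 0:
  460 = 1 · 331 + 129
  331 = 2 · 129 + 73
  129 = 1 · 73 + 56
  73 = 1 · 56 + 17
  56 = 3 · 17 + 5
  17 = 3 · 5 + 2
  5 = 2 · 2 + 1
  2 = 2 · 1 + 0
gcd(460, 331) = 1.
Track Bezout coefficients alongside the remainders: start with r₀ = 460 = a·1 + b·0 (s = 1, t = 0) and r₁ = 331 = a·0 + b·1 (s = 0, t = 1); each new remainder r_{k+1} = r_{k-1} − q_k·r_k inherits s_{k+1} = s_{k-1} − q_k·s_k, t_{k+1} = t_{k-1} − q_k·t_k, so r_k = a·s_k + b·t_k at every step:
  q = 1: r = 129, s = 1 − 1·0 = 1, t = 0 − 1·1 = -1  (check: 460·1 + 331·(-1) = 129)
  q = 2: r = 73, s = 0 − 2·1 = -2, t = 1 − 2·(-1) = 3  (check: 460·(-2) + 331·3 = 73)
  q = 1: r = 56, s = 1 − 1·(-2) = 3, t = -1 − 1·3 = -4  (check: 460·3 + 331·(-4) = 56)
  q = 1: r = 17, s = -2 − 1·3 = -5, t = 3 − 1·(-4) = 7  (check: 460·(-5) + 331·7 = 17)
  q = 3: r = 5, s = 3 − 3·(-5) = 18, t = -4 − 3·7 = -25  (check: 460·18 + 331·(-25) = 5)
  q = 3: r = 2, s = -5 − 3·18 = -59, t = 7 − 3·(-25) = 82  (check: 460·(-59) + 331·82 = 2)
  q = 2: r = 1, s = 18 − 2·(-59) = 136, t = -25 − 2·82 = -189  (check: 460·136 + 331·(-189) = 1)
The row with r = 1 (the gcd) gives the Bezout coefficients s = 136, t = -189.
Result: 460 · (136) + 331 · (-189) = 1.

gcd(460, 331) = 1; s = 136, t = -189 (check: 460·136 + 331·(-189) = 1).


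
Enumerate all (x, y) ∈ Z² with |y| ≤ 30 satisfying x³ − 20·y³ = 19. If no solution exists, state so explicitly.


The equation is x³ - 20y³ = 19. For fixed y, x³ = 20·y³ + 19, so a solution requires the RHS to be a perfect cube.
Strategy: iterate y from -30 to 30, compute RHS = 20·y³ + 19, and check whether it is a (positive or negative) perfect cube.
Check small values of y:
  y = 0: RHS = 19 is not a perfect cube.
  y = 1: RHS = 39 is not a perfect cube.
  y = -1: RHS = -1 = (-1)³ ⇒ x = -1 works.
  y = 2: RHS = 179 is not a perfect cube.
  y = -2: RHS = -141 is not a perfect cube.
  y = 3: RHS = 559 is not a perfect cube.
  y = -3: RHS = -521 is not a perfect cube.
Continuing the search up to |y| = 30 finds no further solutions beyond those listed.
Collected solutions: (-1, -1).

Solutions (with |y| ≤ 30): (-1, -1).


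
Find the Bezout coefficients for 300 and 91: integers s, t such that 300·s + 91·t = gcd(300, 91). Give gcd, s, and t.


Euclidean algorithm on (300, 91) — divide until remainder is 0:
  300 = 3 · 91 + 27
  91 = 3 · 27 + 10
  27 = 2 · 10 + 7
  10 = 1 · 7 + 3
  7 = 2 · 3 + 1
  3 = 3 · 1 + 0
gcd(300, 91) = 1.
Track Bezout coefficients alongside the remainders: start with r₀ = 300 = a·1 + b·0 (s = 1, t = 0) and r₁ = 91 = a·0 + b·1 (s = 0, t = 1); each new remainder r_{k+1} = r_{k-1} − q_k·r_k inherits s_{k+1} = s_{k-1} − q_k·s_k, t_{k+1} = t_{k-1} − q_k·t_k, so r_k = a·s_k + b·t_k at every step:
  q = 3: r = 27, s = 1 − 3·0 = 1, t = 0 − 3·1 = -3  (check: 300·1 + 91·(-3) = 27)
  q = 3: r = 10, s = 0 − 3·1 = -3, t = 1 − 3·(-3) = 10  (check: 300·(-3) + 91·10 = 10)
  q = 2: r = 7, s = 1 − 2·(-3) = 7, t = -3 − 2·10 = -23  (check: 300·7 + 91·(-23) = 7)
  q = 1: r = 3, s = -3 − 1·7 = -10, t = 10 − 1·(-23) = 33  (check: 300·(-10) + 91·33 = 3)
  q = 2: r = 1, s = 7 − 2·(-10) = 27, t = -23 − 2·33 = -89  (check: 300·27 + 91·(-89) = 1)
The row with r = 1 (the gcd) gives the Bezout coefficients s = 27, t = -89.
Result: 300 · (27) + 91 · (-89) = 1.

gcd(300, 91) = 1; s = 27, t = -89 (check: 300·27 + 91·(-89) = 1).


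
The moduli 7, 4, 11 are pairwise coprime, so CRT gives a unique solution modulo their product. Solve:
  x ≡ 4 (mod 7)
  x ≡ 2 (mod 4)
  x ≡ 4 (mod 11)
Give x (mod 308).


Moduli 7, 4, 11 are pairwise coprime; by CRT there is a unique solution modulo M = 7 · 4 · 11 = 308.
Solve pairwise, accumulating the modulus:
  Start with x ≡ 4 (mod 7).
  Combine with x ≡ 2 (mod 4): since gcd(7, 4) = 1, we get a unique residue mod 28.
    Write x = 4 + 7·t and substitute into x ≡ 2 (mod 4): 7·t ≡ 2 − 4 = -2 (mod 4).
    Reduce coefficients mod 4: 3·t ≡ 2 (mod 4).
    The inverse of 3 mod 4 is 3 (since 3·3 = 9 = 2·4 + 1), so t ≡ 3·2 = 6 ≡ 2 (mod 4).
    Then x = 4 + 7·2 = 18, valid modulo lcm(7, 4) = 28: x ≡ 18 (mod 28).
  Combine with x ≡ 4 (mod 11): since gcd(28, 11) = 1, we get a unique residue mod 308.
    Write x = 18 + 28·t and substitute into x ≡ 4 (mod 11): 28·t ≡ 4 − 18 = -14 (mod 11).
    Reduce coefficients mod 11: 6·t ≡ 8 (mod 11).
    The inverse of 6 mod 11 is 2 (since 6·2 = 12 = 1·11 + 1), so t ≡ 2·8 = 16 ≡ 5 (mod 11).
    Then x = 18 + 28·5 = 158, valid modulo lcm(28, 11) = 308: x ≡ 158 (mod 308).
Verify: 158 mod 7 = 4 ✓, 158 mod 4 = 2 ✓, 158 mod 11 = 4 ✓.

x ≡ 158 (mod 308).


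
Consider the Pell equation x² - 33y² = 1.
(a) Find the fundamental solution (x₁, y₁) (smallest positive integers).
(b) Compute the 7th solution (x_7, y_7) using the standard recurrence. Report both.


Step 1: Find the fundamental solution (x₁, y₁) of x² - 33y² = 1.
  Expand √33 as a continued fraction. a₀ = ⌊√33⌋ = 5; iterate m_{k+1} = d_k·a_k − m_k, d_{k+1} = (33 − m_{k+1}²)/d_k, a_{k+1} = ⌊(a₀ + m_{k+1})/d_{k+1}⌋ (starting m₀ = 0, d₀ = 1), with convergents p_k = a_k·p_{k-1} + p_{k-2}, q_k = a_k·q_{k-1} + q_{k-2} (p₋₁ = 1, q₋₁ = 0):
  k = 0: a₀ = 5; p₀/q₀ = 5/1; p₀² − 33·q₀² = 25 − 33 = -8.
  k = 1: m = 5, d = 8, a = ⌊(5 + 5)/8⌋ = 1; p/q = (1·5 + 1)/(1·1 + 0) = 6/1; p² − 33·q² = 36 − 33 = 3.
  k = 2: m = 3, d = 3, a = ⌊(5 + 3)/3⌋ = 2; p/q = (2·6 + 5)/(2·1 + 1) = 17/3; p² − 33·q² = 289 − 297 = -8.
  k = 3: m = 3, d = 8, a = ⌊(5 + 3)/8⌋ = 1; p/q = (1·17 + 6)/(1·3 + 1) = 23/4; p² − 33·q² = 529 − 528 = 1.
  The first convergent with p² − 33·q² = 1 gives the fundamental solution (x₁, y₁) = (23, 4).
Step 2: Apply the recurrence (x_{n+1}, y_{n+1}) = (x₁x_n + 33y₁y_n, x₁y_n + y₁x_n) repeatedly.
  From (x_1, y_1) = (23, 4): x_2 = 23·23 + 33·4·4 = 1057; y_2 = 23·4 + 4·23 = 184.
  From (x_2, y_2) = (1057, 184): x_3 = 23·1057 + 33·4·184 = 48599; y_3 = 23·184 + 4·1057 = 8460.
  From (x_3, y_3) = (48599, 8460): x_4 = 23·48599 + 33·4·8460 = 2234497; y_4 = 23·8460 + 4·48599 = 388976.
  From (x_4, y_4) = (2234497, 388976): x_5 = 23·2234497 + 33·4·388976 = 102738263; y_5 = 23·388976 + 4·2234497 = 17884436.
  From (x_5, y_5) = (102738263, 17884436): x_6 = 23·102738263 + 33·4·17884436 = 4723725601; y_6 = 23·17884436 + 4·102738263 = 822295080.
  From (x_6, y_6) = (4723725601, 822295080): x_7 = 23·4723725601 + 33·4·822295080 = 217188639383; y_7 = 23·822295080 + 4·4723725601 = 37807689244.
Step 3: Verify x_7² - 33·y_7² = 47170905077038818620689 - 47170905077038818620688 = 1 (should be 1). ✓

(x_1, y_1) = (23, 4); (x_7, y_7) = (217188639383, 37807689244).


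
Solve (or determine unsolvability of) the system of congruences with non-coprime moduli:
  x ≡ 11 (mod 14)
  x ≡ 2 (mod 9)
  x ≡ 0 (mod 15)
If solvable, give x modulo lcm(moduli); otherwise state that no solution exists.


Moduli 14, 9, 15 are not pairwise coprime, so CRT works modulo lcm(m_i) when all pairwise compatibility conditions hold.
Pairwise compatibility: gcd(m_i, m_j) must divide a_i - a_j for every pair.
Merge one congruence at a time:
  Start: x ≡ 11 (mod 14).
  Combine with x ≡ 2 (mod 9): gcd(14, 9) = 1; 2 - 11 = -9, which IS divisible by 1, so compatible.
    Write x = 11 + 14·t and substitute into x ≡ 2 (mod 9): 14·t ≡ 2 − 11 = -9 (mod 9).
    Reduce coefficients mod 9: 5·t ≡ 0 (mod 9).
    The inverse of 5 mod 9 is 2 (since 5·2 = 10 = 1·9 + 1), so t ≡ 2·0 = 0 ≡ 0 (mod 9).
    Then x = 11 + 14·0 = 11, valid modulo lcm(14, 9) = 126: x ≡ 11 (mod 126).
  Combine with x ≡ 0 (mod 15): gcd(126, 15) = 3, and 0 - 11 = -11 is NOT divisible by 3.
    ⇒ system is inconsistent (no integer solution).

No solution (the system is inconsistent).


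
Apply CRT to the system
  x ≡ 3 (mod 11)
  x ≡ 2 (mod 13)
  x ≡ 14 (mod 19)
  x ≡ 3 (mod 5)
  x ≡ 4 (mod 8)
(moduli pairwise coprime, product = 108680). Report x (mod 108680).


Product of moduli M = 11 · 13 · 19 · 5 · 8 = 108680.
Merge one congruence at a time:
  Start: x ≡ 3 (mod 11).
  Combine with x ≡ 2 (mod 13); new modulus lcm = 143.
    Write x = 3 + 11·t and substitute into x ≡ 2 (mod 13): 11·t ≡ 2 − 3 = -1 (mod 13).
    Reduce coefficients mod 13: 11·t ≡ 12 (mod 13).
    The inverse of 11 mod 13 is 6 (since 11·6 = 66 = 5·13 + 1), so t ≡ 6·12 = 72 ≡ 7 (mod 13).
    Then x = 3 + 11·7 = 80, valid modulo lcm(11, 13) = 143: x ≡ 80 (mod 143).
  Combine with x ≡ 14 (mod 19); new modulus lcm = 2717.
    Write x = 80 + 143·t and substitute into x ≡ 14 (mod 19): 143·t ≡ 14 − 80 = -66 (mod 19).
    Reduce coefficients mod 19: 10·t ≡ 10 (mod 19).
    The inverse of 10 mod 19 is 2 (since 10·2 = 20 = 1·19 + 1), so t ≡ 2·10 = 20 ≡ 1 (mod 19).
    Then x = 80 + 143·1 = 223, valid modulo lcm(143, 19) = 2717: x ≡ 223 (mod 2717).
  Combine with x ≡ 3 (mod 5); new modulus lcm = 13585.
    Write x = 223 + 2717·t and substitute into x ≡ 3 (mod 5): 2717·t ≡ 3 − 223 = -220 (mod 5).
    Reduce coefficients mod 5: 2·t ≡ 0 (mod 5).
    The inverse of 2 mod 5 is 3 (since 2·3 = 6 = 1·5 + 1), so t ≡ 3·0 = 0 ≡ 0 (mod 5).
    Then x = 223 + 2717·0 = 223, valid modulo lcm(2717, 5) = 13585: x ≡ 223 (mod 13585).
  Combine with x ≡ 4 (mod 8); new modulus lcm = 108680.
    Write x = 223 + 13585·t and substitute into x ≡ 4 (mod 8): 13585·t ≡ 4 − 223 = -219 (mod 8).
    Reduce coefficients mod 8: 1·t ≡ 5 (mod 8).
    So t ≡ 5 (mod 8).
    Then x = 223 + 13585·5 = 68148, valid modulo lcm(13585, 8) = 108680: x ≡ 68148 (mod 108680).
Verify against each original: 68148 mod 11 = 3, 68148 mod 13 = 2, 68148 mod 19 = 14, 68148 mod 5 = 3, 68148 mod 8 = 4.

x ≡ 68148 (mod 108680).


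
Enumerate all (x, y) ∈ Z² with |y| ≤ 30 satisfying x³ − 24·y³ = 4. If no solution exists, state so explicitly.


The equation is x³ - 24y³ = 4. For fixed y, x³ = 24·y³ + 4, so a solution requires the RHS to be a perfect cube.
Strategy: iterate y from -30 to 30, compute RHS = 24·y³ + 4, and check whether it is a (positive or negative) perfect cube.
Check small values of y:
  y = 0: RHS = 4 is not a perfect cube.
  y = 1: RHS = 28 is not a perfect cube.
  y = -1: RHS = -20 is not a perfect cube.
  y = 2: RHS = 196 is not a perfect cube.
  y = -2: RHS = -188 is not a perfect cube.
  y = 3: RHS = 652 is not a perfect cube.
  y = -3: RHS = -644 is not a perfect cube.
Continuing the search up to |y| = 30 finds no solutions either.
No (x, y) in the scanned range satisfies the equation.

No integer solutions with |y| ≤ 30.


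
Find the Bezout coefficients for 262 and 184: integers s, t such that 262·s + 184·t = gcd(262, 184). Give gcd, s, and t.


Euclidean algorithm on (262, 184) — divide until remainder is 0:
  262 = 1 · 184 + 78
  184 = 2 · 78 + 28
  78 = 2 · 28 + 22
  28 = 1 · 22 + 6
  22 = 3 · 6 + 4
  6 = 1 · 4 + 2
  4 = 2 · 2 + 0
gcd(262, 184) = 2.
Track Bezout coefficients alongside the remainders: start with r₀ = 262 = a·1 + b·0 (s = 1, t = 0) and r₁ = 184 = a·0 + b·1 (s = 0, t = 1); each new remainder r_{k+1} = r_{k-1} − q_k·r_k inherits s_{k+1} = s_{k-1} − q_k·s_k, t_{k+1} = t_{k-1} − q_k·t_k, so r_k = a·s_k + b·t_k at every step:
  q = 1: r = 78, s = 1 − 1·0 = 1, t = 0 − 1·1 = -1  (check: 262·1 + 184·(-1) = 78)
  q = 2: r = 28, s = 0 − 2·1 = -2, t = 1 − 2·(-1) = 3  (check: 262·(-2) + 184·3 = 28)
  q = 2: r = 22, s = 1 − 2·(-2) = 5, t = -1 − 2·3 = -7  (check: 262·5 + 184·(-7) = 22)
  q = 1: r = 6, s = -2 − 1·5 = -7, t = 3 − 1·(-7) = 10  (check: 262·(-7) + 184·10 = 6)
  q = 3: r = 4, s = 5 − 3·(-7) = 26, t = -7 − 3·10 = -37  (check: 262·26 + 184·(-37) = 4)
  q = 1: r = 2, s = -7 − 1·26 = -33, t = 10 − 1·(-37) = 47  (check: 262·(-33) + 184·47 = 2)
The row with r = 2 (the gcd) gives the Bezout coefficients s = -33, t = 47.
Result: 262 · (-33) + 184 · (47) = 2.

gcd(262, 184) = 2; s = -33, t = 47 (check: 262·(-33) + 184·47 = 2).


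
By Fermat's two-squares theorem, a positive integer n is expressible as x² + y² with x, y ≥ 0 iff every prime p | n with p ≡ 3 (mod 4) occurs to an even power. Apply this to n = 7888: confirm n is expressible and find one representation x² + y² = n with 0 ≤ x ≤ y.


Step 1: Factor n = 7888 = 2^4 · 17 · 29.
Step 2: Check the mod-4 condition on each prime factor: 2 = 2 (special); 17 ≡ 1 (mod 4), exponent 1; 29 ≡ 1 (mod 4), exponent 1.
All primes ≡ 3 (mod 4) appear to even exponent (or don't appear), so by the two-squares theorem n IS expressible as a sum of two squares.
Step 3: Build a representation. Group n = k² · m with k = 4 and m = 17 · 29 = 493 (a product of primes ≡ 1 (mod 4)); a representation of m scales to one of n via (k·x)² + (k·y)² = k²(x² + y²). Each prime p ≡ 1 (mod 4) is itself a sum of two squares; find a² by testing p − a² for a perfect square:
  17: 17 − 1² = 16 = 4² ⇒ 17 = 1² + 4².
  29: 29 − 1² = 28, 29 − 2² = 25 = 5² ⇒ 29 = 2² + 5².
  Combine using the Brahmagupta–Fibonacci identity (a² + b²)(c² + d²) = (ac − bd)² + (ad + bc)² = (ac + bd)² + (ad − bc)²:
  17 · 29 = 493: from (1² + 4²)(2² + 5²), take (1·2 − 4·5, 1·5 + 4·2) = (2 − 20, 5 + 8) = (-18, 13); dropping signs (only squares matter) gives (18, 13); check 18² + 13² = 324 + 169 = 493 ✓.
  Scale by k = 4: (4·18, 4·13) = (72, 52).
Step 4: Order so x ≤ y and verify: 52² + 72² = 2704 + 5184 = 7888 = n. ✓

n = 7888 = 52² + 72² (one valid representation with x ≤ y).


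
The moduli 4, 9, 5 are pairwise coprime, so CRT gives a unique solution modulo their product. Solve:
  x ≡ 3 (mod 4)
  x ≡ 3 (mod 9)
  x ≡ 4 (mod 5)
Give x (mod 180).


Moduli 4, 9, 5 are pairwise coprime; by CRT there is a unique solution modulo M = 4 · 9 · 5 = 180.
Solve pairwise, accumulating the modulus:
  Start with x ≡ 3 (mod 4).
  Combine with x ≡ 3 (mod 9): since gcd(4, 9) = 1, we get a unique residue mod 36.
    Write x = 3 + 4·t and substitute into x ≡ 3 (mod 9): 4·t ≡ 3 − 3 = 0 (mod 9).
    The inverse of 4 mod 9 is 7 (since 4·7 = 28 = 3·9 + 1), so t ≡ 7·0 = 0 ≡ 0 (mod 9).
    Then x = 3 + 4·0 = 3, valid modulo lcm(4, 9) = 36: x ≡ 3 (mod 36).
  Combine with x ≡ 4 (mod 5): since gcd(36, 5) = 1, we get a unique residue mod 180.
    Write x = 3 + 36·t and substitute into x ≡ 4 (mod 5): 36·t ≡ 4 − 3 = 1 (mod 5).
    Reduce coefficients mod 5: 1·t ≡ 1 (mod 5).
    So t ≡ 1 (mod 5).
    Then x = 3 + 36·1 = 39, valid modulo lcm(36, 5) = 180: x ≡ 39 (mod 180).
Verify: 39 mod 4 = 3 ✓, 39 mod 9 = 3 ✓, 39 mod 5 = 4 ✓.

x ≡ 39 (mod 180).


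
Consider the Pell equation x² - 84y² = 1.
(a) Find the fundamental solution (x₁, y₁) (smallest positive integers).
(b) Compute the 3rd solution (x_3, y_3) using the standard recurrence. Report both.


Step 1: Find the fundamental solution (x₁, y₁) of x² - 84y² = 1.
  Expand √84 as a continued fraction. a₀ = ⌊√84⌋ = 9; iterate m_{k+1} = d_k·a_k − m_k, d_{k+1} = (84 − m_{k+1}²)/d_k, a_{k+1} = ⌊(a₀ + m_{k+1})/d_{k+1}⌋ (starting m₀ = 0, d₀ = 1), with convergents p_k = a_k·p_{k-1} + p_{k-2}, q_k = a_k·q_{k-1} + q_{k-2} (p₋₁ = 1, q₋₁ = 0):
  k = 0: a₀ = 9; p₀/q₀ = 9/1; p₀² − 84·q₀² = 81 − 84 = -3.
  k = 1: m = 9, d = 3, a = ⌊(9 + 9)/3⌋ = 6; p/q = (6·9 + 1)/(6·1 + 0) = 55/6; p² − 84·q² = 3025 − 3024 = 1.
  The first convergent with p² − 84·q² = 1 gives the fundamental solution (x₁, y₁) = (55, 6).
Step 2: Apply the recurrence (x_{n+1}, y_{n+1}) = (x₁x_n + 84y₁y_n, x₁y_n + y₁x_n) repeatedly.
  From (x_1, y_1) = (55, 6): x_2 = 55·55 + 84·6·6 = 6049; y_2 = 55·6 + 6·55 = 660.
  From (x_2, y_2) = (6049, 660): x_3 = 55·6049 + 84·6·660 = 665335; y_3 = 55·660 + 6·6049 = 72594.
Step 3: Verify x_3² - 84·y_3² = 442670662225 - 442670662224 = 1 (should be 1). ✓

(x_1, y_1) = (55, 6); (x_3, y_3) = (665335, 72594).


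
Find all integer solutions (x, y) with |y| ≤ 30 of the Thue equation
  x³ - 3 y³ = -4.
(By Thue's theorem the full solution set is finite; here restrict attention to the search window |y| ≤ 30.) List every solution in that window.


The equation is x³ - 3y³ = -4. For fixed y, x³ = 3·y³ − 4, so a solution requires the RHS to be a perfect cube.
Strategy: iterate y from -30 to 30, compute RHS = 3·y³ − 4, and check whether it is a (positive or negative) perfect cube.
Check small values of y:
  y = 0: RHS = -4 is not a perfect cube.
  y = 1: RHS = -1 = (-1)³ ⇒ x = -1 works.
  y = -1: RHS = -7 is not a perfect cube.
  y = 2: RHS = 20 is not a perfect cube.
  y = -2: RHS = -28 is not a perfect cube.
  y = 3: RHS = 77 is not a perfect cube.
  y = -3: RHS = -85 is not a perfect cube.
Continuing the search up to |y| = 30 finds no further solutions beyond those listed.
Collected solutions: (-1, 1).

Solutions (with |y| ≤ 30): (-1, 1).


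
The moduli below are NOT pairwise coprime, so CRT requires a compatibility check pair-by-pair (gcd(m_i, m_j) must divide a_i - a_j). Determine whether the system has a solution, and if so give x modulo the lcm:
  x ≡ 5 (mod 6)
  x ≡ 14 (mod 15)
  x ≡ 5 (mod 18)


Moduli 6, 15, 18 are not pairwise coprime, so CRT works modulo lcm(m_i) when all pairwise compatibility conditions hold.
Pairwise compatibility: gcd(m_i, m_j) must divide a_i - a_j for every pair.
Merge one congruence at a time:
  Start: x ≡ 5 (mod 6).
  Combine with x ≡ 14 (mod 15): gcd(6, 15) = 3; 14 - 5 = 9, which IS divisible by 3, so compatible.
    Write x = 5 + 6·t and substitute into x ≡ 14 (mod 15): 6·t ≡ 14 − 5 = 9 (mod 15).
    Divide the congruence (and modulus) by g = 3: 2·t ≡ 3 (mod 5).
    The inverse of 2 mod 5 is 3 (since 2·3 = 6 = 1·5 + 1), so t ≡ 3·3 = 9 ≡ 4 (mod 5).
    Then x = 5 + 6·4 = 29, valid modulo lcm(6, 15) = 30: x ≡ 29 (mod 30).
  Combine with x ≡ 5 (mod 18): gcd(30, 18) = 6; 5 - 29 = -24, which IS divisible by 6, so compatible.
    Write x = 29 + 30·t and substitute into x ≡ 5 (mod 18): 30·t ≡ 5 − 29 = -24 (mod 18).
    Divide the congruence (and modulus) by g = 6: 5·t ≡ -4 (mod 3).
    Reduce coefficients mod 3: 2·t ≡ 2 (mod 3).
    The inverse of 2 mod 3 is 2 (since 2·2 = 4 = 1·3 + 1), so t ≡ 2·2 = 4 ≡ 1 (mod 3).
    Then x = 29 + 30·1 = 59, valid modulo lcm(30, 18) = 90: x ≡ 59 (mod 90).
Verify: 59 mod 6 = 5, 59 mod 15 = 14, 59 mod 18 = 5.

x ≡ 59 (mod 90).


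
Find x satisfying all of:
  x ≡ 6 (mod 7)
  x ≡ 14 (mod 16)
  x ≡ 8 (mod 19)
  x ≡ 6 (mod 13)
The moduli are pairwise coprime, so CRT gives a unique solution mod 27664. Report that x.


Product of moduli M = 7 · 16 · 19 · 13 = 27664.
Merge one congruence at a time:
  Start: x ≡ 6 (mod 7).
  Combine with x ≡ 14 (mod 16); new modulus lcm = 112.
    Write x = 6 + 7·t and substitute into x ≡ 14 (mod 16): 7·t ≡ 14 − 6 = 8 (mod 16).
    The inverse of 7 mod 16 is 7 (since 7·7 = 49 = 3·16 + 1), so t ≡ 7·8 = 56 ≡ 8 (mod 16).
    Then x = 6 + 7·8 = 62, valid modulo lcm(7, 16) = 112: x ≡ 62 (mod 112).
  Combine with x ≡ 8 (mod 19); new modulus lcm = 2128.
    Write x = 62 + 112·t and substitute into x ≡ 8 (mod 19): 112·t ≡ 8 − 62 = -54 (mod 19).
    Reduce coefficients mod 19: 17·t ≡ 3 (mod 19).
    The inverse of 17 mod 19 is 9 (since 17·9 = 153 = 8·19 + 1), so t ≡ 9·3 = 27 ≡ 8 (mod 19).
    Then x = 62 + 112·8 = 958, valid modulo lcm(112, 19) = 2128: x ≡ 958 (mod 2128).
  Combine with x ≡ 6 (mod 13); new modulus lcm = 27664.
    Write x = 958 + 2128·t and substitute into x ≡ 6 (mod 13): 2128·t ≡ 6 − 958 = -952 (mod 13).
    Reduce coefficients mod 13: 9·t ≡ 10 (mod 13).
    The inverse of 9 mod 13 is 3 (since 9·3 = 27 = 2·13 + 1), so t ≡ 3·10 = 30 ≡ 4 (mod 13).
    Then x = 958 + 2128·4 = 9470, valid modulo lcm(2128, 13) = 27664: x ≡ 9470 (mod 27664).
Verify against each original: 9470 mod 7 = 6, 9470 mod 16 = 14, 9470 mod 19 = 8, 9470 mod 13 = 6.

x ≡ 9470 (mod 27664).


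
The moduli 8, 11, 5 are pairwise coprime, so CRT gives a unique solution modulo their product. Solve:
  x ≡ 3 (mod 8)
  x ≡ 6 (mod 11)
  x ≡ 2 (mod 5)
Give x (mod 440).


Moduli 8, 11, 5 are pairwise coprime; by CRT there is a unique solution modulo M = 8 · 11 · 5 = 440.
Solve pairwise, accumulating the modulus:
  Start with x ≡ 3 (mod 8).
  Combine with x ≡ 6 (mod 11): since gcd(8, 11) = 1, we get a unique residue mod 88.
    Write x = 3 + 8·t and substitute into x ≡ 6 (mod 11): 8·t ≡ 6 − 3 = 3 (mod 11).
    The inverse of 8 mod 11 is 7 (since 8·7 = 56 = 5·11 + 1), so t ≡ 7·3 = 21 ≡ 10 (mod 11).
    Then x = 3 + 8·10 = 83, valid modulo lcm(8, 11) = 88: x ≡ 83 (mod 88).
  Combine with x ≡ 2 (mod 5): since gcd(88, 5) = 1, we get a unique residue mod 440.
    Write x = 83 + 88·t and substitute into x ≡ 2 (mod 5): 88·t ≡ 2 − 83 = -81 (mod 5).
    Reduce coefficients mod 5: 3·t ≡ 4 (mod 5).
    The inverse of 3 mod 5 is 2 (since 3·2 = 6 = 1·5 + 1), so t ≡ 2·4 = 8 ≡ 3 (mod 5).
    Then x = 83 + 88·3 = 347, valid modulo lcm(88, 5) = 440: x ≡ 347 (mod 440).
Verify: 347 mod 8 = 3 ✓, 347 mod 11 = 6 ✓, 347 mod 5 = 2 ✓.

x ≡ 347 (mod 440).


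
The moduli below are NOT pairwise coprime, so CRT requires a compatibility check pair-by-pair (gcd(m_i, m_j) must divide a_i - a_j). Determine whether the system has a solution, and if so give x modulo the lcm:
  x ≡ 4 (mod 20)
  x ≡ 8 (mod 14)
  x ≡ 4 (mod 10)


Moduli 20, 14, 10 are not pairwise coprime, so CRT works modulo lcm(m_i) when all pairwise compatibility conditions hold.
Pairwise compatibility: gcd(m_i, m_j) must divide a_i - a_j for every pair.
Merge one congruence at a time:
  Start: x ≡ 4 (mod 20).
  Combine with x ≡ 8 (mod 14): gcd(20, 14) = 2; 8 - 4 = 4, which IS divisible by 2, so compatible.
    Write x = 4 + 20·t and substitute into x ≡ 8 (mod 14): 20·t ≡ 8 − 4 = 4 (mod 14).
    Divide the congruence (and modulus) by g = 2: 10·t ≡ 2 (mod 7).
    Reduce coefficients mod 7: 3·t ≡ 2 (mod 7).
    The inverse of 3 mod 7 is 5 (since 3·5 = 15 = 2·7 + 1), so t ≡ 5·2 = 10 ≡ 3 (mod 7).
    Then x = 4 + 20·3 = 64, valid modulo lcm(20, 14) = 140: x ≡ 64 (mod 140).
  Combine with x ≡ 4 (mod 10): gcd(140, 10) = 10; 4 - 64 = -60, which IS divisible by 10, so compatible.
    Write x = 64 + 140·t and substitute into x ≡ 4 (mod 10): 140·t ≡ 4 − 64 = -60 (mod 10).
    Divide the congruence (and modulus) by g = 10: 14·t ≡ -6 (mod 1).
    Modulo 1 every t works; take t = 0.
    Then x = 64 + 140·0 = 64, valid modulo lcm(140, 10) = 140: x ≡ 64 (mod 140).
Verify: 64 mod 20 = 4, 64 mod 14 = 8, 64 mod 10 = 4.

x ≡ 64 (mod 140).


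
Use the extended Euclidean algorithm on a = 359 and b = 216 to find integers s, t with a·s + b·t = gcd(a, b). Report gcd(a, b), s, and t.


Euclidean algorithm on (359, 216) — divide until remainder is 0:
  359 = 1 · 216 + 143
  216 = 1 · 143 + 73
  143 = 1 · 73 + 70
  73 = 1 · 70 + 3
  70 = 23 · 3 + 1
  3 = 3 · 1 + 0
gcd(359, 216) = 1.
Track Bezout coefficients alongside the remainders: start with r₀ = 359 = a·1 + b·0 (s = 1, t = 0) and r₁ = 216 = a·0 + b·1 (s = 0, t = 1); each new remainder r_{k+1} = r_{k-1} − q_k·r_k inherits s_{k+1} = s_{k-1} − q_k·s_k, t_{k+1} = t_{k-1} − q_k·t_k, so r_k = a·s_k + b·t_k at every step:
  q = 1: r = 143, s = 1 − 1·0 = 1, t = 0 − 1·1 = -1  (check: 359·1 + 216·(-1) = 143)
  q = 1: r = 73, s = 0 − 1·1 = -1, t = 1 − 1·(-1) = 2  (check: 359·(-1) + 216·2 = 73)
  q = 1: r = 70, s = 1 − 1·(-1) = 2, t = -1 − 1·2 = -3  (check: 359·2 + 216·(-3) = 70)
  q = 1: r = 3, s = -1 − 1·2 = -3, t = 2 − 1·(-3) = 5  (check: 359·(-3) + 216·5 = 3)
  q = 23: r = 1, s = 2 − 23·(-3) = 71, t = -3 − 23·5 = -118  (check: 359·71 + 216·(-118) = 1)
The row with r = 1 (the gcd) gives the Bezout coefficients s = 71, t = -118.
Result: 359 · (71) + 216 · (-118) = 1.

gcd(359, 216) = 1; s = 71, t = -118 (check: 359·71 + 216·(-118) = 1).


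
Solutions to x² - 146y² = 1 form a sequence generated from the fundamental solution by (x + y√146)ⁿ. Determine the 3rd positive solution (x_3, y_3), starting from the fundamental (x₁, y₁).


Step 1: Find the fundamental solution (x₁, y₁) of x² - 146y² = 1.
  Expand √146 as a continued fraction. a₀ = ⌊√146⌋ = 12; iterate m_{k+1} = d_k·a_k − m_k, d_{k+1} = (146 − m_{k+1}²)/d_k, a_{k+1} = ⌊(a₀ + m_{k+1})/d_{k+1}⌋ (starting m₀ = 0, d₀ = 1), with convergents p_k = a_k·p_{k-1} + p_{k-2}, q_k = a_k·q_{k-1} + q_{k-2} (p₋₁ = 1, q₋₁ = 0):
  k = 0: a₀ = 12; p₀/q₀ = 12/1; p₀² − 146·q₀² = 144 − 146 = -2.
  k = 1: m = 12, d = 2, a = ⌊(12 + 12)/2⌋ = 12; p/q = (12·12 + 1)/(12·1 + 0) = 145/12; p² − 146·q² = 21025 − 21024 = 1.
  The first convergent with p² − 146·q² = 1 gives the fundamental solution (x₁, y₁) = (145, 12).
Step 2: Apply the recurrence (x_{n+1}, y_{n+1}) = (x₁x_n + 146y₁y_n, x₁y_n + y₁x_n) repeatedly.
  From (x_1, y_1) = (145, 12): x_2 = 145·145 + 146·12·12 = 42049; y_2 = 145·12 + 12·145 = 3480.
  From (x_2, y_2) = (42049, 3480): x_3 = 145·42049 + 146·12·3480 = 12194065; y_3 = 145·3480 + 12·42049 = 1009188.
Step 3: Verify x_3² - 146·y_3² = 148695221224225 - 148695221224224 = 1 (should be 1). ✓

(x_1, y_1) = (145, 12); (x_3, y_3) = (12194065, 1009188).


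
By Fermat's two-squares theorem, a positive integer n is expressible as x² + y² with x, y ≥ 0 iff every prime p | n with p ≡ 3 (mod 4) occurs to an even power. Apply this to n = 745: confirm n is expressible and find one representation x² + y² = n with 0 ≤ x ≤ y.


Step 1: Factor n = 745 = 5 · 149.
Step 2: Check the mod-4 condition on each prime factor: 5 ≡ 1 (mod 4), exponent 1; 149 ≡ 1 (mod 4), exponent 1.
All primes ≡ 3 (mod 4) appear to even exponent (or don't appear), so by the two-squares theorem n IS expressible as a sum of two squares.
Step 3: Build a representation. Here n = 5 · 149 is a product of primes ≡ 1 (mod 4). Each prime p ≡ 1 (mod 4) is itself a sum of two squares; find a² by testing p − a² for a perfect square:
  5: 5 − 1² = 4 = 2² ⇒ 5 = 1² + 2².
  149: 149 − 1² = 148, 149 − 2² = 145, 149 − 3² = 140, 149 − 4² = 133, 149 − 5² = 124, 149 − 6² = 113, 149 − 7² = 100 = 10² ⇒ 149 = 7² + 10².
  Combine using the Brahmagupta–Fibonacci identity (a² + b²)(c² + d²) = (ac − bd)² + (ad + bc)² = (ac + bd)² + (ad − bc)²:
  5 · 149 = 745: from (1² + 2²)(7² + 10²), take (1·7 − 2·10, 1·10 + 2·7) = (7 − 20, 10 + 14) = (-13, 24); dropping signs (only squares matter) gives (13, 24); check 13² + 24² = 169 + 576 = 745 ✓.
Step 4: Order so x ≤ y and verify: 13² + 24² = 169 + 576 = 745 = n. ✓

n = 745 = 13² + 24² (one valid representation with x ≤ y).


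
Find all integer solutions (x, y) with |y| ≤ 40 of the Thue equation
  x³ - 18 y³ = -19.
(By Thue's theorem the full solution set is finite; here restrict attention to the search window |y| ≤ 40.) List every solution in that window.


The equation is x³ - 18y³ = -19. For fixed y, x³ = 18·y³ − 19, so a solution requires the RHS to be a perfect cube.
Strategy: iterate y from -40 to 40, compute RHS = 18·y³ − 19, and check whether it is a (positive or negative) perfect cube.
Check small values of y:
  y = 0: RHS = -19 is not a perfect cube.
  y = 1: RHS = -1 = (-1)³ ⇒ x = -1 works.
  y = -1: RHS = -37 is not a perfect cube.
  y = 2: RHS = 125 = (5)³ ⇒ x = 5 works.
  y = -2: RHS = -163 is not a perfect cube.
  y = 3: RHS = 467 is not a perfect cube.
  y = -3: RHS = -505 is not a perfect cube.
Continuing the search up to |y| = 40 finds no further solutions beyond those listed.
Collected solutions: (-1, 1), (5, 2).

Solutions (with |y| ≤ 40): (-1, 1), (5, 2).


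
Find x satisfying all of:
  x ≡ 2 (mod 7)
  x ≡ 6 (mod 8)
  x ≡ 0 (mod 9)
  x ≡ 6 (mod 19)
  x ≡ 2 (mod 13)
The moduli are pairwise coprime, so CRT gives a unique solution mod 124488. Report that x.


Product of moduli M = 7 · 8 · 9 · 19 · 13 = 124488.
Merge one congruence at a time:
  Start: x ≡ 2 (mod 7).
  Combine with x ≡ 6 (mod 8); new modulus lcm = 56.
    Write x = 2 + 7·t and substitute into x ≡ 6 (mod 8): 7·t ≡ 6 − 2 = 4 (mod 8).
    The inverse of 7 mod 8 is 7 (since 7·7 = 49 = 6·8 + 1), so t ≡ 7·4 = 28 ≡ 4 (mod 8).
    Then x = 2 + 7·4 = 30, valid modulo lcm(7, 8) = 56: x ≡ 30 (mod 56).
  Combine with x ≡ 0 (mod 9); new modulus lcm = 504.
    Write x = 30 + 56·t and substitute into x ≡ 0 (mod 9): 56·t ≡ 0 − 30 = -30 (mod 9).
    Reduce coefficients mod 9: 2·t ≡ 6 (mod 9).
    The inverse of 2 mod 9 is 5 (since 2·5 = 10 = 1·9 + 1), so t ≡ 5·6 = 30 ≡ 3 (mod 9).
    Then x = 30 + 56·3 = 198, valid modulo lcm(56, 9) = 504: x ≡ 198 (mod 504).
  Combine with x ≡ 6 (mod 19); new modulus lcm = 9576.
    Write x = 198 + 504·t and substitute into x ≡ 6 (mod 19): 504·t ≡ 6 − 198 = -192 (mod 19).
    Reduce coefficients mod 19: 10·t ≡ 17 (mod 19).
    The inverse of 10 mod 19 is 2 (since 10·2 = 20 = 1·19 + 1), so t ≡ 2·17 = 34 ≡ 15 (mod 19).
    Then x = 198 + 504·15 = 7758, valid modulo lcm(504, 19) = 9576: x ≡ 7758 (mod 9576).
  Combine with x ≡ 2 (mod 13); new modulus lcm = 124488.
    Write x = 7758 + 9576·t and substitute into x ≡ 2 (mod 13): 9576·t ≡ 2 − 7758 = -7756 (mod 13).
    Reduce coefficients mod 13: 8·t ≡ 5 (mod 13).
    The inverse of 8 mod 13 is 5 (since 8·5 = 40 = 3·13 + 1), so t ≡ 5·5 = 25 ≡ 12 (mod 13).
    Then x = 7758 + 9576·12 = 122670, valid modulo lcm(9576, 13) = 124488: x ≡ 122670 (mod 124488).
Verify against each original: 122670 mod 7 = 2, 122670 mod 8 = 6, 122670 mod 9 = 0, 122670 mod 19 = 6, 122670 mod 13 = 2.

x ≡ 122670 (mod 124488).


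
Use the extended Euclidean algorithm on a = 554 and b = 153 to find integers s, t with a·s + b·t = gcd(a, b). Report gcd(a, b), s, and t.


Euclidean algorithm on (554, 153) — divide until remainder is 0:
  554 = 3 · 153 + 95
  153 = 1 · 95 + 58
  95 = 1 · 58 + 37
  58 = 1 · 37 + 21
  37 = 1 · 21 + 16
  21 = 1 · 16 + 5
  16 = 3 · 5 + 1
  5 = 5 · 1 + 0
gcd(554, 153) = 1.
Track Bezout coefficients alongside the remainders: start with r₀ = 554 = a·1 + b·0 (s = 1, t = 0) and r₁ = 153 = a·0 + b·1 (s = 0, t = 1); each new remainder r_{k+1} = r_{k-1} − q_k·r_k inherits s_{k+1} = s_{k-1} − q_k·s_k, t_{k+1} = t_{k-1} − q_k·t_k, so r_k = a·s_k + b·t_k at every step:
  q = 3: r = 95, s = 1 − 3·0 = 1, t = 0 − 3·1 = -3  (check: 554·1 + 153·(-3) = 95)
  q = 1: r = 58, s = 0 − 1·1 = -1, t = 1 − 1·(-3) = 4  (check: 554·(-1) + 153·4 = 58)
  q = 1: r = 37, s = 1 − 1·(-1) = 2, t = -3 − 1·4 = -7  (check: 554·2 + 153·(-7) = 37)
  q = 1: r = 21, s = -1 − 1·2 = -3, t = 4 − 1·(-7) = 11  (check: 554·(-3) + 153·11 = 21)
  q = 1: r = 16, s = 2 − 1·(-3) = 5, t = -7 − 1·11 = -18  (check: 554·5 + 153·(-18) = 16)
  q = 1: r = 5, s = -3 − 1·5 = -8, t = 11 − 1·(-18) = 29  (check: 554·(-8) + 153·29 = 5)
  q = 3: r = 1, s = 5 − 3·(-8) = 29, t = -18 − 3·29 = -105  (check: 554·29 + 153·(-105) = 1)
The row with r = 1 (the gcd) gives the Bezout coefficients s = 29, t = -105.
Result: 554 · (29) + 153 · (-105) = 1.

gcd(554, 153) = 1; s = 29, t = -105 (check: 554·29 + 153·(-105) = 1).


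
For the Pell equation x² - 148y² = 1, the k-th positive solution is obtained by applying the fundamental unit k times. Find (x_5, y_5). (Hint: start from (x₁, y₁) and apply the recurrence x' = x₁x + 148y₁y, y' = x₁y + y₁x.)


Step 1: Find the fundamental solution (x₁, y₁) of x² - 148y² = 1.
  Expand √148 as a continued fraction. a₀ = ⌊√148⌋ = 12; iterate m_{k+1} = d_k·a_k − m_k, d_{k+1} = (148 − m_{k+1}²)/d_k, a_{k+1} = ⌊(a₀ + m_{k+1})/d_{k+1}⌋ (starting m₀ = 0, d₀ = 1), with convergents p_k = a_k·p_{k-1} + p_{k-2}, q_k = a_k·q_{k-1} + q_{k-2} (p₋₁ = 1, q₋₁ = 0):
  k = 0: a₀ = 12; p₀/q₀ = 12/1; p₀² − 148·q₀² = 144 − 148 = -4.
  k = 1: m = 12, d = 4, a = ⌊(12 + 12)/4⌋ = 6; p/q = (6·12 + 1)/(6·1 + 0) = 73/6; p² − 148·q² = 5329 − 5328 = 1.
  The first convergent with p² − 148·q² = 1 gives the fundamental solution (x₁, y₁) = (73, 6).
Step 2: Apply the recurrence (x_{n+1}, y_{n+1}) = (x₁x_n + 148y₁y_n, x₁y_n + y₁x_n) repeatedly.
  From (x_1, y_1) = (73, 6): x_2 = 73·73 + 148·6·6 = 10657; y_2 = 73·6 + 6·73 = 876.
  From (x_2, y_2) = (10657, 876): x_3 = 73·10657 + 148·6·876 = 1555849; y_3 = 73·876 + 6·10657 = 127890.
  From (x_3, y_3) = (1555849, 127890): x_4 = 73·1555849 + 148·6·127890 = 227143297; y_4 = 73·127890 + 6·1555849 = 18671064.
  From (x_4, y_4) = (227143297, 18671064): x_5 = 73·227143297 + 148·6·18671064 = 33161365513; y_5 = 73·18671064 + 6·227143297 = 2725847454.
Step 3: Verify x_5² - 148·y_5² = 1099676162686785753169 - 1099676162686785753168 = 1 (should be 1). ✓

(x_1, y_1) = (73, 6); (x_5, y_5) = (33161365513, 2725847454).


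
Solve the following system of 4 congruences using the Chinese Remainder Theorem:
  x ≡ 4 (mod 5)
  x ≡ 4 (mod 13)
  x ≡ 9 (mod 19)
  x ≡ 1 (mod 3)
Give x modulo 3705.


Product of moduli M = 5 · 13 · 19 · 3 = 3705.
Merge one congruence at a time:
  Start: x ≡ 4 (mod 5).
  Combine with x ≡ 4 (mod 13); new modulus lcm = 65.
    Write x = 4 + 5·t and substitute into x ≡ 4 (mod 13): 5·t ≡ 4 − 4 = 0 (mod 13).
    The inverse of 5 mod 13 is 8 (since 5·8 = 40 = 3·13 + 1), so t ≡ 8·0 = 0 ≡ 0 (mod 13).
    Then x = 4 + 5·0 = 4, valid modulo lcm(5, 13) = 65: x ≡ 4 (mod 65).
  Combine with x ≡ 9 (mod 19); new modulus lcm = 1235.
    Write x = 4 + 65·t and substitute into x ≡ 9 (mod 19): 65·t ≡ 9 − 4 = 5 (mod 19).
    Reduce coefficients mod 19: 8·t ≡ 5 (mod 19).
    The inverse of 8 mod 19 is 12 (since 8·12 = 96 = 5·19 + 1), so t ≡ 12·5 = 60 ≡ 3 (mod 19).
    Then x = 4 + 65·3 = 199, valid modulo lcm(65, 19) = 1235: x ≡ 199 (mod 1235).
  Combine with x ≡ 1 (mod 3); new modulus lcm = 3705.
    Write x = 199 + 1235·t and substitute into x ≡ 1 (mod 3): 1235·t ≡ 1 − 199 = -198 (mod 3).
    Reduce coefficients mod 3: 2·t ≡ 0 (mod 3).
    The inverse of 2 mod 3 is 2 (since 2·2 = 4 = 1·3 + 1), so t ≡ 2·0 = 0 ≡ 0 (mod 3).
    Then x = 199 + 1235·0 = 199, valid modulo lcm(1235, 3) = 3705: x ≡ 199 (mod 3705).
Verify against each original: 199 mod 5 = 4, 199 mod 13 = 4, 199 mod 19 = 9, 199 mod 3 = 1.

x ≡ 199 (mod 3705).


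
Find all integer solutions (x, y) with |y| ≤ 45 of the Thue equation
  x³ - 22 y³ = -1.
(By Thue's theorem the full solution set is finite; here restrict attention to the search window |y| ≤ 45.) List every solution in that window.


The equation is x³ - 22y³ = -1. For fixed y, x³ = 22·y³ − 1, so a solution requires the RHS to be a perfect cube.
Strategy: iterate y from -45 to 45, compute RHS = 22·y³ − 1, and check whether it is a (positive or negative) perfect cube.
Check small values of y:
  y = 0: RHS = -1 = (-1)³ ⇒ x = -1 works.
  y = 1: RHS = 21 is not a perfect cube.
  y = -1: RHS = -23 is not a perfect cube.
  y = 2: RHS = 175 is not a perfect cube.
  y = -2: RHS = -177 is not a perfect cube.
  y = 3: RHS = 593 is not a perfect cube.
  y = -3: RHS = -595 is not a perfect cube.
Continuing the search up to |y| = 45 finds no further solutions beyond those listed.
Collected solutions: (-1, 0).

Solutions (with |y| ≤ 45): (-1, 0).


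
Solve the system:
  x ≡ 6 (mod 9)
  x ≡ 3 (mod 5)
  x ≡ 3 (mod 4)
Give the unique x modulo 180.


Moduli 9, 5, 4 are pairwise coprime; by CRT there is a unique solution modulo M = 9 · 5 · 4 = 180.
Solve pairwise, accumulating the modulus:
  Start with x ≡ 6 (mod 9).
  Combine with x ≡ 3 (mod 5): since gcd(9, 5) = 1, we get a unique residue mod 45.
    Write x = 6 + 9·t and substitute into x ≡ 3 (mod 5): 9·t ≡ 3 − 6 = -3 (mod 5).
    Reduce coefficients mod 5: 4·t ≡ 2 (mod 5).
    The inverse of 4 mod 5 is 4 (since 4·4 = 16 = 3·5 + 1), so t ≡ 4·2 = 8 ≡ 3 (mod 5).
    Then x = 6 + 9·3 = 33, valid modulo lcm(9, 5) = 45: x ≡ 33 (mod 45).
  Combine with x ≡ 3 (mod 4): since gcd(45, 4) = 1, we get a unique residue mod 180.
    Write x = 33 + 45·t and substitute into x ≡ 3 (mod 4): 45·t ≡ 3 − 33 = -30 (mod 4).
    Reduce coefficients mod 4: 1·t ≡ 2 (mod 4).
    So t ≡ 2 (mod 4).
    Then x = 33 + 45·2 = 123, valid modulo lcm(45, 4) = 180: x ≡ 123 (mod 180).
Verify: 123 mod 9 = 6 ✓, 123 mod 5 = 3 ✓, 123 mod 4 = 3 ✓.

x ≡ 123 (mod 180).
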